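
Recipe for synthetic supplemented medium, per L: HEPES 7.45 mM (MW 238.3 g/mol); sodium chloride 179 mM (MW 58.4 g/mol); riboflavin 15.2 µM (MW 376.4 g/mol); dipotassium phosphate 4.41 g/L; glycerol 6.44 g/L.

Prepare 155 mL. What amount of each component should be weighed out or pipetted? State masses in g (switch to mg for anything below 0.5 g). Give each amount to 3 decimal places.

Target volume = 155 mL = 0.155 L.
HEPES: 7.45 mmol/L × 238.3 mg/mmol × 0.155 L = 275.177 mg
sodium chloride: 179 mmol/L × 58.4 g/mol × 0.155 L ÷ 1000 = 1.620 g
riboflavin: 15.2 µmol/L × 376.4 g/mol × 0.155 L ÷ 1000 = 0.887 mg
dipotassium phosphate: 4.41 g/L × 0.155 L = 0.684 g
glycerol: 6.44 g/L × 0.155 L = 0.998 g

HEPES 275.177 mg; sodium chloride 1.620 g; riboflavin 0.887 mg; dipotassium phosphate 0.684 g; glycerol 0.998 g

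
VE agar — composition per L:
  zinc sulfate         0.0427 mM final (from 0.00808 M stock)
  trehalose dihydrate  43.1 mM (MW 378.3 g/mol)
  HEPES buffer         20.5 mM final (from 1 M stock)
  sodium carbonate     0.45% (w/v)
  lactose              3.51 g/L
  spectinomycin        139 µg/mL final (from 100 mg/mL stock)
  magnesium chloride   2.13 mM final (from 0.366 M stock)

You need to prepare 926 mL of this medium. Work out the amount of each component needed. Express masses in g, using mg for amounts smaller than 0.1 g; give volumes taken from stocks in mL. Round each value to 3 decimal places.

zinc sulfate 4.894 mL; trehalose dihydrate 15.098 g; HEPES buffer 18.983 mL; sodium carbonate 4.167 g; lactose 3.250 g; spectinomycin 1.287 mL; magnesium chloride 5.389 mL

Scale factor relative to 1 L: 0.926.
zinc sulfate: V = C2·V2/C1 = 0.0427 mM × 926 mL ÷ 8.08 mM = 4.894 mL
trehalose dihydrate: 43.1 mmol/L × 378.3 g/mol × 0.926 L ÷ 1000 = 15.098 g
HEPES buffer: C1V1 = C2V2 → 20.5 mM × 926 mL ÷ 1000 mM = 18.983 mL
sodium carbonate: 0.45 g per 100 mL × 926 mL ÷ 100 = 4.167 g
lactose: 3.51 g/L × 0.926 L = 3.250 g
spectinomycin: dilute stock: 139 µg/mL × 926 mL ÷ 100000 µg/mL = 1.287 mL
magnesium chloride: dilute stock: 2.13 mM × 926 mL ÷ 366 mM = 5.389 mL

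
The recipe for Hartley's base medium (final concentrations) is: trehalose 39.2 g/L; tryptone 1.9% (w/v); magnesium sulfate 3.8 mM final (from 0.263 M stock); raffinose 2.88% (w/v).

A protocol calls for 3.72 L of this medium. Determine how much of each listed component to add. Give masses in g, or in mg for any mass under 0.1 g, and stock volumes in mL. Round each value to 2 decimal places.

trehalose 145.82 g; tryptone 70.68 g; magnesium sulfate 53.75 mL; raffinose 107.14 g

Scale factor relative to 1 L: 3.72.
trehalose: 39.2 g/L × 3.72 L = 145.82 g
tryptone: 1.9 g per 100 mL × 3720 mL ÷ 100 = 70.68 g
magnesium sulfate: V = C2·V2/C1 = 3.8 mM × 3720 mL ÷ 263 mM = 53.75 mL
raffinose: 2.88 g per 100 mL × 3720 mL ÷ 100 = 107.14 g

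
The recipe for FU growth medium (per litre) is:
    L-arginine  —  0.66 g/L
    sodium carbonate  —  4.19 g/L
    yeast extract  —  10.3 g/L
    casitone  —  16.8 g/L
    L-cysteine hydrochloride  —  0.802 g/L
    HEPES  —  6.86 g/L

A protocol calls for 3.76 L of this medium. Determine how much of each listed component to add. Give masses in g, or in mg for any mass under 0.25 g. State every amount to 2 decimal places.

Scale factor relative to 1 L: 3.76.
L-arginine: 0.66 g/L × 3.76 L = 2.48 g
sodium carbonate: 4.19 g/L × 3.76 L = 15.75 g
yeast extract: 10.3 g/L × 3.76 L = 38.73 g
casitone: 16.8 g/L × 3.76 L = 63.17 g
L-cysteine hydrochloride: 0.802 g/L × 3.76 L = 3.02 g
HEPES: 6.86 g/L × 3.76 L = 25.79 g

L-arginine 2.48 g; sodium carbonate 15.75 g; yeast extract 38.73 g; casitone 63.17 g; L-cysteine hydrochloride 3.02 g; HEPES 25.79 g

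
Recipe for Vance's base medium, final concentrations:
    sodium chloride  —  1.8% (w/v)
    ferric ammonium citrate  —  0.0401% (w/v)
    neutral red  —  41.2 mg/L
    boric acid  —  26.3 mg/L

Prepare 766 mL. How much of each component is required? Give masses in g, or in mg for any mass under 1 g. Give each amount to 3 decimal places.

Target volume = 766 mL = 0.766 L.
sodium chloride: 1.8 g per 100 mL × 766 mL ÷ 100 = 13.788 g
ferric ammonium citrate: 0.0401 g per 100 mL × 766 mL ÷ 100 = 0.307166 g = 307.166 mg
neutral red: 41.2 mg/L × 0.766 L = 31.559 mg
boric acid: 26.3 mg/L × 0.766 L = 20.146 mg

sodium chloride 13.788 g; ferric ammonium citrate 307.166 mg; neutral red 31.559 mg; boric acid 20.146 mg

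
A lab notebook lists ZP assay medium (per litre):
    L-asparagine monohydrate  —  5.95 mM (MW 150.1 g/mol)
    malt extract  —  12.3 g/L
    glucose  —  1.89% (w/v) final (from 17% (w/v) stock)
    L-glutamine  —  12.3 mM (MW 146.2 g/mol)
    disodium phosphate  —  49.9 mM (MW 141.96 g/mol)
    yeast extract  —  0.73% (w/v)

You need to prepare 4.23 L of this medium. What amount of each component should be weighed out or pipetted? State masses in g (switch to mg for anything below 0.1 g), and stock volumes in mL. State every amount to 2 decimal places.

L-asparagine monohydrate 3.78 g; malt extract 52.03 g; glucose 470.28 mL; L-glutamine 7.61 g; disodium phosphate 29.96 g; yeast extract 30.88 g

Scale factor relative to 1 L: 4.23.
L-asparagine monohydrate: 5.95 mmol/L × 150.1 g/mol × 4.23 L ÷ 1000 = 3.78 g
malt extract: 12.3 g/L × 4.23 L = 52.03 g
glucose: C1V1 = C2V2 → 1.89% ÷ 17% × 4230 mL = 470.28 mL
L-glutamine: 12.3 mmol/L × 146.2 g/mol × 4.23 L ÷ 1000 = 7.61 g
disodium phosphate: 49.9 mmol/L × 141.96 g/mol × 4.23 L ÷ 1000 = 29.96 g
yeast extract: 0.73 g per 100 mL × 4230 mL ÷ 100 = 30.88 g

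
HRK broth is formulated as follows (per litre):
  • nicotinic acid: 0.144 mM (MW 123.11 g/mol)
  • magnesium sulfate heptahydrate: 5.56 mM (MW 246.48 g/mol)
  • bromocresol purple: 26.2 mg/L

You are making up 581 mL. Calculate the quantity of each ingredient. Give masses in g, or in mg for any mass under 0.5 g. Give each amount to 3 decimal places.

nicotinic acid 10.300 mg; magnesium sulfate heptahydrate 0.796 g; bromocresol purple 15.222 mg

Target volume = 581 mL = 0.581 L.
nicotinic acid: 0.144 mmol/L × 123.11 mg/mmol × 0.581 L = 10.300 mg
magnesium sulfate heptahydrate: 5.56 mmol/L × 246.48 g/mol × 0.581 L ÷ 1000 = 0.796 g
bromocresol purple: 26.2 mg/L × 0.581 L = 15.222 mg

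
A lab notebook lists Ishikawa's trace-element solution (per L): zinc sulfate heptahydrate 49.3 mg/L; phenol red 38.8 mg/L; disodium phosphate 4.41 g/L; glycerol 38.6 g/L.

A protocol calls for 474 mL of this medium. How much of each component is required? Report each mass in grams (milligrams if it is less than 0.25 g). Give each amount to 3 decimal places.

Working volume: 474 mL = 0.474 L.
zinc sulfate heptahydrate: 49.3 mg/L × 0.474 L = 23.368 mg
phenol red: 38.8 mg/L × 0.474 L = 18.391 mg
disodium phosphate: 4.41 g/L × 0.474 L = 2.090 g
glycerol: 38.6 g/L × 0.474 L = 18.296 g

zinc sulfate heptahydrate 23.368 mg; phenol red 18.391 mg; disodium phosphate 2.090 g; glycerol 18.296 g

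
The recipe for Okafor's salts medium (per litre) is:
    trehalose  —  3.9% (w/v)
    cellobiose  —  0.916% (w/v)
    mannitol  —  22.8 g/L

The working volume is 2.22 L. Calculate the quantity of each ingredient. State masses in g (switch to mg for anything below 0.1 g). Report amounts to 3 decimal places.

trehalose 86.580 g; cellobiose 20.335 g; mannitol 50.616 g

Scale factor relative to 1 L: 2.22.
trehalose: 3.9% w/v = 39 g/L → 39 × 2.22 L = 86.580 g
cellobiose: 0.916% w/v = 9.16 g/L → 9.16 × 2.22 L = 20.335 g
mannitol: 22.8 g/L × 2.22 L = 50.616 g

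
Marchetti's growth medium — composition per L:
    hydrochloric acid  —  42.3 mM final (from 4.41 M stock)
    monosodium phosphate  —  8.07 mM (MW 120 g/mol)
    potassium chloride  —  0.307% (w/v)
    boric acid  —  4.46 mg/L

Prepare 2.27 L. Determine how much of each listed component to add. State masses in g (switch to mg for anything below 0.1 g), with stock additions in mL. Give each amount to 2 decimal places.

hydrochloric acid 21.77 mL; monosodium phosphate 2.20 g; potassium chloride 6.97 g; boric acid 10.12 mg

Working volume: 2.27 L.
hydrochloric acid: C1V1 = C2V2 → 42.3 mM × 2270 mL ÷ 4410 mM = 21.77 mL
monosodium phosphate: 8.07 mmol/L × 120 g/mol × 2.27 L ÷ 1000 = 2.20 g
potassium chloride: 0.307 g per 100 mL × 2270 mL ÷ 100 = 6.97 g
boric acid: 4.46 mg/L × 2.27 L = 10.12 mg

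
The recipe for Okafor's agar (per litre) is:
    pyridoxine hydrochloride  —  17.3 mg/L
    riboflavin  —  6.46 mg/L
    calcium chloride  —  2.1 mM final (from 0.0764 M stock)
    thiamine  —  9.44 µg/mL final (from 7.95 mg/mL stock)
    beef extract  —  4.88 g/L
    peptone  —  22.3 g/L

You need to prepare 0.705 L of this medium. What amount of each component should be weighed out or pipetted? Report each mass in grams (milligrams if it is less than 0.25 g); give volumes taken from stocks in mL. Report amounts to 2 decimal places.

pyridoxine hydrochloride 12.20 mg; riboflavin 4.55 mg; calcium chloride 19.38 mL; thiamine 0.84 mL; beef extract 3.44 g; peptone 15.72 g

Scale factor relative to 1 L: 0.705.
pyridoxine hydrochloride: 17.3 mg/L × 0.705 L = 12.20 mg
riboflavin: 6.46 mg/L × 0.705 L = 4.55 mg
calcium chloride: dilute stock: 2.1 mM × 705 mL ÷ 76.4 mM = 19.38 mL
thiamine: C1V1 = C2V2 → 9.44 µg/mL × 705 mL ÷ 7950 µg/mL = 0.84 mL
beef extract: 4.88 g/L × 0.705 L = 3.44 g
peptone: 22.3 g/L × 0.705 L = 15.72 g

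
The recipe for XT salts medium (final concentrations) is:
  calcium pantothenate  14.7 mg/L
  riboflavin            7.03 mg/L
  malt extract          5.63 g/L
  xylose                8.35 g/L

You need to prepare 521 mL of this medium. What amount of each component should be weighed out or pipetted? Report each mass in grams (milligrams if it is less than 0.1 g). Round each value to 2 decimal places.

Scale factor relative to 1 L: 0.521.
calcium pantothenate: 14.7 mg/L × 0.521 L = 7.66 mg
riboflavin: 7.03 mg/L × 0.521 L = 3.66 mg
malt extract: 5.63 g/L × 0.521 L = 2.93 g
xylose: 8.35 g/L × 0.521 L = 4.35 g

calcium pantothenate 7.66 mg; riboflavin 3.66 mg; malt extract 2.93 g; xylose 4.35 g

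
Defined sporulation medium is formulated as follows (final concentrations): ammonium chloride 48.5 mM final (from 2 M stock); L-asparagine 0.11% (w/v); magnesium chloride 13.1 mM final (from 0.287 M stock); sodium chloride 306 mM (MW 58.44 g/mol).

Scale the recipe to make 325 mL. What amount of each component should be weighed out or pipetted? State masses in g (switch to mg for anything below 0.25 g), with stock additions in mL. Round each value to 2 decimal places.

Working volume: 325 mL = 0.325 L.
ammonium chloride: dilute stock: 48.5 mM × 325 mL ÷ 2000 mM = 7.88 mL
L-asparagine: 0.11% w/v = 1.1 g/L → 1.1 × 0.325 L = 0.36 g
magnesium chloride: dilute stock: 13.1 mM × 325 mL ÷ 287 mM = 14.83 mL
sodium chloride: 306 mmol/L × 58.44 g/mol × 0.325 L ÷ 1000 = 5.81 g

ammonium chloride 7.88 mL; L-asparagine 0.36 g; magnesium chloride 14.83 mL; sodium chloride 5.81 g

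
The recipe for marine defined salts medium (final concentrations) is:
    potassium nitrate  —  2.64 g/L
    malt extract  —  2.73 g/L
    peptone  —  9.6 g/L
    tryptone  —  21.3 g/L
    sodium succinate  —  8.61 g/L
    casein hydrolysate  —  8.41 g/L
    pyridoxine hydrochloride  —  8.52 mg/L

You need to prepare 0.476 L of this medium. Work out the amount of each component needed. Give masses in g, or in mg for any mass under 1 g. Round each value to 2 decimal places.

Working volume: 0.476 L.
potassium nitrate: 2.64 g/L × 0.476 L = 1.26 g
malt extract: 2.73 g/L × 0.476 L = 1.30 g
peptone: 9.6 g/L × 0.476 L = 4.57 g
tryptone: 21.3 g/L × 0.476 L = 10.14 g
sodium succinate: 8.61 g/L × 0.476 L = 4.10 g
casein hydrolysate: 8.41 g/L × 0.476 L = 4.00 g
pyridoxine hydrochloride: 8.52 mg/L × 0.476 L = 4.06 mg

potassium nitrate 1.26 g; malt extract 1.30 g; peptone 4.57 g; tryptone 10.14 g; sodium succinate 4.10 g; casein hydrolysate 4.00 g; pyridoxine hydrochloride 4.06 mg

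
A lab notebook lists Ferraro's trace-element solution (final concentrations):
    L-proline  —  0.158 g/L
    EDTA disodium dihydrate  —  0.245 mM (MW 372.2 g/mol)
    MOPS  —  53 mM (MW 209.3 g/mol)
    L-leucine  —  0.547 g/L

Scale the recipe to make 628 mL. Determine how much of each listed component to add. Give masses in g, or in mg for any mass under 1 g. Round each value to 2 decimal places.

Target volume = 628 mL = 0.628 L.
L-proline: 0.158 g/L × 0.628 L = 0.099224 g = 99.22 mg
EDTA disodium dihydrate: 0.245 mmol/L × 372.2 mg/mmol × 0.628 L = 57.27 mg
MOPS: 53 mmol/L × 209.3 g/mol × 0.628 L ÷ 1000 = 6.97 g
L-leucine: 0.547 g/L × 0.628 L = 0.343516 g = 343.52 mg

L-proline 99.22 mg; EDTA disodium dihydrate 57.27 mg; MOPS 6.97 g; L-leucine 343.52 mg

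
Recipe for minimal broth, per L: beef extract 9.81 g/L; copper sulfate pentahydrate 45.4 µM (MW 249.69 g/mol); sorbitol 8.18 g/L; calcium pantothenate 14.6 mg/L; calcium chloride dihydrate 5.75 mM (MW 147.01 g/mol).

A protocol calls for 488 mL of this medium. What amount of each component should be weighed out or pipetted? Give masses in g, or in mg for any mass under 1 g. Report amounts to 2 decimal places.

beef extract 4.79 g; copper sulfate pentahydrate 5.53 mg; sorbitol 3.99 g; calcium pantothenate 7.12 mg; calcium chloride dihydrate 412.51 mg

Scale factor relative to 1 L: 0.488.
beef extract: 9.81 g/L × 0.488 L = 4.79 g
copper sulfate pentahydrate: 45.4 µmol/L × 249.69 g/mol × 0.488 L ÷ 1000 = 5.53 mg
sorbitol: 8.18 g/L × 0.488 L = 3.99 g
calcium pantothenate: 14.6 mg/L × 0.488 L = 7.12 mg
calcium chloride dihydrate: 5.75 mmol/L × 147.01 mg/mmol × 0.488 L = 412.51 mg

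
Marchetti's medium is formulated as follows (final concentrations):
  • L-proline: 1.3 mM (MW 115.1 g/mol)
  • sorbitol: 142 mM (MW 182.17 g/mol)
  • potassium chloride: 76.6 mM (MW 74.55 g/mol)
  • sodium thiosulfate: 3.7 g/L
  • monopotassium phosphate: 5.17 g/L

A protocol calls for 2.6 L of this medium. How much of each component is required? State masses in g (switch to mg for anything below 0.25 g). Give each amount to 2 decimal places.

Working volume: 2.6 L.
L-proline: 1.3 mmol/L × 115.1 g/mol × 2.6 L ÷ 1000 = 0.39 g
sorbitol: 142 mmol/L × 182.17 g/mol × 2.6 L ÷ 1000 = 67.26 g
potassium chloride: 76.6 mmol/L × 74.55 g/mol × 2.6 L ÷ 1000 = 14.85 g
sodium thiosulfate: 3.7 g/L × 2.6 L = 9.62 g
monopotassium phosphate: 5.17 g/L × 2.6 L = 13.44 g

L-proline 0.39 g; sorbitol 67.26 g; potassium chloride 14.85 g; sodium thiosulfate 9.62 g; monopotassium phosphate 13.44 g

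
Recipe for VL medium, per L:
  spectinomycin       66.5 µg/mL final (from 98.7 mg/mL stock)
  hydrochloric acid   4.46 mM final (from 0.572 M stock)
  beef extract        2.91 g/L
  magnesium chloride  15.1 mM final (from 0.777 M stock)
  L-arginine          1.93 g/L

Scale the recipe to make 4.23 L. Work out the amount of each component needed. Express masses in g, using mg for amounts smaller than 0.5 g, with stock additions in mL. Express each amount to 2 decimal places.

Scale factor relative to 1 L: 4.23.
spectinomycin: C1V1 = C2V2 → 66.5 µg/mL × 4230 mL ÷ 98700 µg/mL = 2.85 mL
hydrochloric acid: C1V1 = C2V2 → 4.46 mM × 4230 mL ÷ 572 mM = 32.98 mL
beef extract: 2.91 g/L × 4.23 L = 12.31 g
magnesium chloride: C1V1 = C2V2 → 15.1 mM × 4230 mL ÷ 777 mM = 82.20 mL
L-arginine: 1.93 g/L × 4.23 L = 8.16 g

spectinomycin 2.85 mL; hydrochloric acid 32.98 mL; beef extract 12.31 g; magnesium chloride 82.20 mL; L-arginine 8.16 g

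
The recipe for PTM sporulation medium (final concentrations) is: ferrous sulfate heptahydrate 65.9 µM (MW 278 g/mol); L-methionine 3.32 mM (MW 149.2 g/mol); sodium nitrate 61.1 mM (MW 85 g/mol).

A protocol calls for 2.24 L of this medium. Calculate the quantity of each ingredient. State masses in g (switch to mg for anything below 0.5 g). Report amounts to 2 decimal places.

Working volume: 2.24 L.
ferrous sulfate heptahydrate: 65.9 µmol/L × 278 g/mol × 2.24 L ÷ 1000 = 41.04 mg
L-methionine: 3.32 mmol/L × 149.2 g/mol × 2.24 L ÷ 1000 = 1.11 g
sodium nitrate: 61.1 mmol/L × 85 g/mol × 2.24 L ÷ 1000 = 11.63 g

ferrous sulfate heptahydrate 41.04 mg; L-methionine 1.11 g; sodium nitrate 11.63 g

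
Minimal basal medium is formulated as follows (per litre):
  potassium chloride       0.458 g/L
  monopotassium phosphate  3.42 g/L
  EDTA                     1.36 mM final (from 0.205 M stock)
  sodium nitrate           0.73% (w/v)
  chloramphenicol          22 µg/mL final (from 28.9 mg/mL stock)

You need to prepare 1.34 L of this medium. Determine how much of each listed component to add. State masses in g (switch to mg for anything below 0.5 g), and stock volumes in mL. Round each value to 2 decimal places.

potassium chloride 0.61 g; monopotassium phosphate 4.58 g; EDTA 8.89 mL; sodium nitrate 9.78 g; chloramphenicol 1.02 mL

Scale factor relative to 1 L: 1.34.
potassium chloride: 0.458 g/L × 1.34 L = 0.61 g
monopotassium phosphate: 3.42 g/L × 1.34 L = 4.58 g
EDTA: C1V1 = C2V2 → 1.36 mM × 1340 mL ÷ 205 mM = 8.89 mL
sodium nitrate: 0.73 g per 100 mL × 1340 mL ÷ 100 = 9.78 g
chloramphenicol: V = C2·V2/C1 = 22 µg/mL × 1340 mL ÷ 28900 µg/mL = 1.02 mL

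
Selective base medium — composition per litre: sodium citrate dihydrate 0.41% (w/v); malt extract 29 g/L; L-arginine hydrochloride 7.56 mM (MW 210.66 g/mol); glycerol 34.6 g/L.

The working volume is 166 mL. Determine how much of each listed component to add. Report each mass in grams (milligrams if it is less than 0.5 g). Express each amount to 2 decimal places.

sodium citrate dihydrate 0.68 g; malt extract 4.81 g; L-arginine hydrochloride 264.37 mg; glycerol 5.74 g

Target volume = 166 mL = 0.166 L.
sodium citrate dihydrate: 0.41 g per 100 mL × 166 mL ÷ 100 = 0.68 g
malt extract: 29 g/L × 0.166 L = 4.81 g
L-arginine hydrochloride: 7.56 mmol/L × 210.66 mg/mmol × 0.166 L = 264.37 mg
glycerol: 34.6 g/L × 0.166 L = 5.74 g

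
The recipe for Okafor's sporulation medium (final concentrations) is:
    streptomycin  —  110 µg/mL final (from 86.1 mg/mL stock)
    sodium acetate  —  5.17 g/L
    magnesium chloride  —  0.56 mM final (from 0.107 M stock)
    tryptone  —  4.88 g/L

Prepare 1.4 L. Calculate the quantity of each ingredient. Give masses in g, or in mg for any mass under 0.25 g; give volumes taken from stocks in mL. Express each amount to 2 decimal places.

Scale factor relative to 1 L: 1.4.
streptomycin: V = C2·V2/C1 = 110 µg/mL × 1400 mL ÷ 86100 µg/mL = 1.79 mL
sodium acetate: 5.17 g/L × 1.4 L = 7.24 g
magnesium chloride: dilute stock: 0.56 mM × 1400 mL ÷ 107 mM = 7.33 mL
tryptone: 4.88 g/L × 1.4 L = 6.83 g

streptomycin 1.79 mL; sodium acetate 7.24 g; magnesium chloride 7.33 mL; tryptone 6.83 g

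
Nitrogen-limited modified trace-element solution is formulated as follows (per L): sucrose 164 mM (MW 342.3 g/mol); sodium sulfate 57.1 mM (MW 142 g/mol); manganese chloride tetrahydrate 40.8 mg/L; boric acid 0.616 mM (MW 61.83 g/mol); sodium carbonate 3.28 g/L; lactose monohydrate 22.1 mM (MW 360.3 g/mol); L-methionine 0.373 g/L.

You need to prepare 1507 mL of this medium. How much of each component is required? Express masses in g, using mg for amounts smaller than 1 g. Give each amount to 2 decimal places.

sucrose 84.60 g; sodium sulfate 12.22 g; manganese chloride tetrahydrate 61.49 mg; boric acid 57.40 mg; sodium carbonate 4.94 g; lactose monohydrate 12.00 g; L-methionine 562.11 mg

Target volume = 1507 mL = 1.507 L.
sucrose: 164 mmol/L × 342.3 g/mol × 1.507 L ÷ 1000 = 84.60 g
sodium sulfate: 57.1 mmol/L × 142 g/mol × 1.507 L ÷ 1000 = 12.22 g
manganese chloride tetrahydrate: 40.8 mg/L × 1.507 L = 61.49 mg
boric acid: 0.616 mmol/L × 61.83 mg/mmol × 1.507 L = 57.40 mg
sodium carbonate: 3.28 g/L × 1.507 L = 4.94 g
lactose monohydrate: 22.1 mmol/L × 360.3 g/mol × 1.507 L ÷ 1000 = 12.00 g
L-methionine: 0.373 g/L × 1.507 L = 0.562111 g = 562.11 mg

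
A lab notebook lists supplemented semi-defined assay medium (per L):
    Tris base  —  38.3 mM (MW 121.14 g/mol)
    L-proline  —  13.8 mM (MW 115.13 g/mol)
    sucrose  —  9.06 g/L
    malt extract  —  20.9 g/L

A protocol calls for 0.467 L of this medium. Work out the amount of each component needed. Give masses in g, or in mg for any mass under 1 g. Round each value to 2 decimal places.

Working volume: 0.467 L.
Tris base: 38.3 mmol/L × 121.14 g/mol × 0.467 L ÷ 1000 = 2.17 g
L-proline: 13.8 mmol/L × 115.13 mg/mmol × 0.467 L = 741.97 mg
sucrose: 9.06 g/L × 0.467 L = 4.23 g
malt extract: 20.9 g/L × 0.467 L = 9.76 g

Tris base 2.17 g; L-proline 741.97 mg; sucrose 4.23 g; malt extract 9.76 g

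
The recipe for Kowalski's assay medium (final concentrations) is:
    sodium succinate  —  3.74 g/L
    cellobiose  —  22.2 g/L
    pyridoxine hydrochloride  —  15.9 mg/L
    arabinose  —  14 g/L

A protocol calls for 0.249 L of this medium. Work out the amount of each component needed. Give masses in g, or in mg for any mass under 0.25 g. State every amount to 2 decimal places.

Scale factor relative to 1 L: 0.249.
sodium succinate: 3.74 g/L × 0.249 L = 0.93 g
cellobiose: 22.2 g/L × 0.249 L = 5.53 g
pyridoxine hydrochloride: 15.9 mg/L × 0.249 L = 3.96 mg
arabinose: 14 g/L × 0.249 L = 3.49 g

sodium succinate 0.93 g; cellobiose 5.53 g; pyridoxine hydrochloride 3.96 mg; arabinose 3.49 g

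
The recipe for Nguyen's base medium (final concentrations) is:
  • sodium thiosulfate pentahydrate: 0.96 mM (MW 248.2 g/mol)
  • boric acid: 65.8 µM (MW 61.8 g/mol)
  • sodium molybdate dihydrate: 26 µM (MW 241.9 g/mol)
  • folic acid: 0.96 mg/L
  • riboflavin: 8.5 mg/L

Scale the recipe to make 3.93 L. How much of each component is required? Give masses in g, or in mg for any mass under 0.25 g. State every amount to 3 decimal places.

Scale factor relative to 1 L: 3.93.
sodium thiosulfate pentahydrate: 0.96 mmol/L × 248.2 g/mol × 3.93 L ÷ 1000 = 0.936 g
boric acid: 65.8 µmol/L × 61.8 g/mol × 3.93 L ÷ 1000 = 15.981 mg
sodium molybdate dihydrate: 26 µmol/L × 241.9 g/mol × 3.93 L ÷ 1000 = 24.717 mg
folic acid: 0.96 mg/L × 3.93 L = 3.773 mg
riboflavin: 8.5 mg/L × 3.93 L = 33.405 mg

sodium thiosulfate pentahydrate 0.936 g; boric acid 15.981 mg; sodium molybdate dihydrate 24.717 mg; folic acid 3.773 mg; riboflavin 33.405 mg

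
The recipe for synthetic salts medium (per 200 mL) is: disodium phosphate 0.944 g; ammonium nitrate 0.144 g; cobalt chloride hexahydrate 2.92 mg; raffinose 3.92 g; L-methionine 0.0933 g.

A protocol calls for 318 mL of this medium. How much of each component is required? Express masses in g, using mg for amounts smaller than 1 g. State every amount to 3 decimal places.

disodium phosphate 1.501 g; ammonium nitrate 228.960 mg; cobalt chloride hexahydrate 4.643 mg; raffinose 6.233 g; L-methionine 148.347 mg

Ratio of target to recipe volume: 318 / 200 = 1.59.
disodium phosphate: 0.944 g × (318 mL / 200 mL) = 1.501 g
ammonium nitrate: 0.144 g × (318 mL / 200 mL) = 0.22896 g = 228.960 mg
cobalt chloride hexahydrate: 2.92 mg × (318 mL / 200 mL) = 4.643 mg
raffinose: 3.92 g × (318 mL / 200 mL) = 6.233 g
L-methionine: 0.0933 g × (318 mL / 200 mL) = 0.148347 g = 148.347 mg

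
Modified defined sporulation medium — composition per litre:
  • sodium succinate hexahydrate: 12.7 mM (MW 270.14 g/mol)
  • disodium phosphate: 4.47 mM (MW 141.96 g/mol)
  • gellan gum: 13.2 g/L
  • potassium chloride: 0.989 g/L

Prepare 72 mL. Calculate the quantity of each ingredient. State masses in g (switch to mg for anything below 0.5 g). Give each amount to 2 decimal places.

Target volume = 72 mL = 0.072 L.
sodium succinate hexahydrate: 12.7 mmol/L × 270.14 mg/mmol × 0.072 L = 247.02 mg
disodium phosphate: 4.47 mmol/L × 141.96 mg/mmol × 0.072 L = 45.69 mg
gellan gum: 13.2 g/L × 0.072 L = 0.95 g
potassium chloride: 0.989 g/L × 0.072 L = 0.071208 g = 71.21 mg

sodium succinate hexahydrate 247.02 mg; disodium phosphate 45.69 mg; gellan gum 0.95 g; potassium chloride 71.21 mg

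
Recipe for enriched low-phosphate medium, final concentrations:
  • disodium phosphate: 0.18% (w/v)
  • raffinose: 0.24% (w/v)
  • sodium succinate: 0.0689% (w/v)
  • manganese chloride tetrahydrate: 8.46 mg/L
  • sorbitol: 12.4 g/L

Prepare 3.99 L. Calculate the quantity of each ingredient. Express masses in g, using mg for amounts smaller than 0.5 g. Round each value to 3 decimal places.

disodium phosphate 7.182 g; raffinose 9.576 g; sodium succinate 2.749 g; manganese chloride tetrahydrate 33.755 mg; sorbitol 49.476 g

Working volume: 3.99 L.
disodium phosphate: 0.18% w/v = 1.8 g/L → 1.8 × 3.99 L = 7.182 g
raffinose: 0.24 g per 100 mL × 3990 mL ÷ 100 = 9.576 g
sodium succinate: 0.0689% w/v = 0.689 g/L → 0.689 × 3.99 L = 2.749 g
manganese chloride tetrahydrate: 8.46 mg/L × 3.99 L = 33.755 mg
sorbitol: 12.4 g/L × 3.99 L = 49.476 g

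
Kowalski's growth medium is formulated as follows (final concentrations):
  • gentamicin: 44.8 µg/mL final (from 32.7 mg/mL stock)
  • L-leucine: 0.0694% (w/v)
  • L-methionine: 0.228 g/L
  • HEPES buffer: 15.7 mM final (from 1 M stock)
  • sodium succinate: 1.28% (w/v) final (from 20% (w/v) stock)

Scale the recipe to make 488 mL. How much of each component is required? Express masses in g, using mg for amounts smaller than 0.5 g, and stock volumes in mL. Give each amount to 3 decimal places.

gentamicin 0.669 mL; L-leucine 338.672 mg; L-methionine 111.264 mg; HEPES buffer 7.662 mL; sodium succinate 31.232 mL

Working volume: 488 mL = 0.488 L.
gentamicin: C1V1 = C2V2 → 44.8 µg/mL × 488 mL ÷ 32700 µg/mL = 0.669 mL
L-leucine: 0.0694 g per 100 mL × 488 mL ÷ 100 = 0.338672 g = 338.672 mg
L-methionine: 0.228 g/L × 0.488 L = 0.111264 g = 111.264 mg
HEPES buffer: V = C2·V2/C1 = 15.7 mM × 488 mL ÷ 1000 mM = 7.662 mL
sodium succinate: dilute stock: 1.28% ÷ 20% × 488 mL = 31.232 mL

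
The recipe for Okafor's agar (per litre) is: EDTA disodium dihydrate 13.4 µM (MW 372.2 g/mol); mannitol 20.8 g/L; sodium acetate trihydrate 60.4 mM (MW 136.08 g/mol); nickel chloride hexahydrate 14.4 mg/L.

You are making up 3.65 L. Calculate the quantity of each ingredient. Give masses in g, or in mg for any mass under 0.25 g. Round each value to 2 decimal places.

Working volume: 3.65 L.
EDTA disodium dihydrate: 13.4 µmol/L × 372.2 g/mol × 3.65 L ÷ 1000 = 18.20 mg
mannitol: 20.8 g/L × 3.65 L = 75.92 g
sodium acetate trihydrate: 60.4 mmol/L × 136.08 g/mol × 3.65 L ÷ 1000 = 30.00 g
nickel chloride hexahydrate: 14.4 mg/L × 3.65 L = 52.56 mg

EDTA disodium dihydrate 18.20 mg; mannitol 75.92 g; sodium acetate trihydrate 30.00 g; nickel chloride hexahydrate 52.56 mg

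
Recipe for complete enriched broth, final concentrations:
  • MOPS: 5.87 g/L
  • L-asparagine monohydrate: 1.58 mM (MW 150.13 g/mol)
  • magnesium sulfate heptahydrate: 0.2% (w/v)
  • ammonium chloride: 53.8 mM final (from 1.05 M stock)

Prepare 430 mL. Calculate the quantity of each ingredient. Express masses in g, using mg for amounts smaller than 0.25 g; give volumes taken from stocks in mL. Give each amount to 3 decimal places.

Scale factor relative to 1 L: 0.43.
MOPS: 5.87 g/L × 0.43 L = 2.524 g
L-asparagine monohydrate: 1.58 mmol/L × 150.13 mg/mmol × 0.43 L = 101.998 mg
magnesium sulfate heptahydrate: 0.2% w/v = 2 g/L → 2 × 0.43 L = 0.860 g
ammonium chloride: V = C2·V2/C1 = 53.8 mM × 430 mL ÷ 1050 mM = 22.032 mL

MOPS 2.524 g; L-asparagine monohydrate 101.998 mg; magnesium sulfate heptahydrate 0.860 g; ammonium chloride 22.032 mL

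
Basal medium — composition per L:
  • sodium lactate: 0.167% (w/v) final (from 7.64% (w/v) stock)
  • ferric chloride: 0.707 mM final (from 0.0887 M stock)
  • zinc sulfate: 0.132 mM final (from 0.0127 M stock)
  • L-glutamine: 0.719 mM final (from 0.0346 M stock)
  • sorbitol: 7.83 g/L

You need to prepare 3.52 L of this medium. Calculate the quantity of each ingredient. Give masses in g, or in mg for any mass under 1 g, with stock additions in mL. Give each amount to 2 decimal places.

sodium lactate 76.94 mL; ferric chloride 28.06 mL; zinc sulfate 36.59 mL; L-glutamine 73.15 mL; sorbitol 27.56 g

Scale factor relative to 1 L: 3.52.
sodium lactate: dilute stock: 0.167% ÷ 7.64% × 3520 mL = 76.94 mL
ferric chloride: dilute stock: 0.707 mM × 3520 mL ÷ 88.7 mM = 28.06 mL
zinc sulfate: V = C2·V2/C1 = 0.132 mM × 3520 mL ÷ 12.7 mM = 36.59 mL
L-glutamine: C1V1 = C2V2 → 0.719 mM × 3520 mL ÷ 34.6 mM = 73.15 mL
sorbitol: 7.83 g/L × 3.52 L = 27.56 g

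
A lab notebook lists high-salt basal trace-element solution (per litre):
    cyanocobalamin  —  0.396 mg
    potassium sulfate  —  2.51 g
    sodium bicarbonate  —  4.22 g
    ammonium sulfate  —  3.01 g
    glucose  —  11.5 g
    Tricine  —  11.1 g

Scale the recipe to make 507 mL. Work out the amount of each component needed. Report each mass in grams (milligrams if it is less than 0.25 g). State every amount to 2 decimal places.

Ratio of target to recipe volume: 507 / 1000 = 0.507.
cyanocobalamin: 0.396 mg × (507 mL / 1000 mL) = 0.20 mg
potassium sulfate: 2.51 g × (507 mL / 1000 mL) = 1.27 g
sodium bicarbonate: 4.22 g × (507 mL / 1000 mL) = 2.14 g
ammonium sulfate: 3.01 g × (507 mL / 1000 mL) = 1.53 g
glucose: 11.5 g × (507 mL / 1000 mL) = 5.83 g
Tricine: 11.1 g × (507 mL / 1000 mL) = 5.63 g

cyanocobalamin 0.20 mg; potassium sulfate 1.27 g; sodium bicarbonate 2.14 g; ammonium sulfate 1.53 g; glucose 5.83 g; Tricine 5.63 g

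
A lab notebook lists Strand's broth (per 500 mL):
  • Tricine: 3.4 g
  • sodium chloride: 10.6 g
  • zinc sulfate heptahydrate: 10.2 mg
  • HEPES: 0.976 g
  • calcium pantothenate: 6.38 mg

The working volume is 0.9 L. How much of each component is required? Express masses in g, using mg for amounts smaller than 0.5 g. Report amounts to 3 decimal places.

Ratio of target to recipe volume: 900 / 500 = 1.8.
Tricine: 3.4 g × (900 mL / 500 mL) = 6.120 g
sodium chloride: 10.6 g × (900 mL / 500 mL) = 19.080 g
zinc sulfate heptahydrate: 10.2 mg × (900 mL / 500 mL) = 18.360 mg
HEPES: 0.976 g × (900 mL / 500 mL) = 1.757 g
calcium pantothenate: 6.38 mg × (900 mL / 500 mL) = 11.484 mg

Tricine 6.120 g; sodium chloride 19.080 g; zinc sulfate heptahydrate 18.360 mg; HEPES 1.757 g; calcium pantothenate 11.484 mg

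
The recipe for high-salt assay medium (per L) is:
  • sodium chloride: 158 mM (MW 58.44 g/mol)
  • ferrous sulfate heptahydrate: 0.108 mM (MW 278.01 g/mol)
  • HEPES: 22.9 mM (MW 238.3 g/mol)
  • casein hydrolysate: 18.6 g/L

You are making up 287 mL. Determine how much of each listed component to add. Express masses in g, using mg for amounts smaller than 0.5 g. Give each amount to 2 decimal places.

Working volume: 287 mL = 0.287 L.
sodium chloride: 158 mmol/L × 58.44 g/mol × 0.287 L ÷ 1000 = 2.65 g
ferrous sulfate heptahydrate: 0.108 mmol/L × 278.01 mg/mmol × 0.287 L = 8.62 mg
HEPES: 22.9 mmol/L × 238.3 g/mol × 0.287 L ÷ 1000 = 1.57 g
casein hydrolysate: 18.6 g/L × 0.287 L = 5.34 g

sodium chloride 2.65 g; ferrous sulfate heptahydrate 8.62 mg; HEPES 1.57 g; casein hydrolysate 5.34 g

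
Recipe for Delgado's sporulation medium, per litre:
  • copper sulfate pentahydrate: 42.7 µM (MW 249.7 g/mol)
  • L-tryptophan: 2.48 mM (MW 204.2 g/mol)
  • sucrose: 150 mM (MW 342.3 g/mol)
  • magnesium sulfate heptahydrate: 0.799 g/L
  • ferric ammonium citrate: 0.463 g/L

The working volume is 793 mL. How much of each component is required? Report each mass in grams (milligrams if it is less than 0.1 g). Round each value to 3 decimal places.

copper sulfate pentahydrate 8.455 mg; L-tryptophan 0.402 g; sucrose 40.717 g; magnesium sulfate heptahydrate 0.634 g; ferric ammonium citrate 0.367 g

Scale factor relative to 1 L: 0.793.
copper sulfate pentahydrate: 42.7 µmol/L × 249.7 g/mol × 0.793 L ÷ 1000 = 8.455 mg
L-tryptophan: 2.48 mmol/L × 204.2 g/mol × 0.793 L ÷ 1000 = 0.402 g
sucrose: 150 mmol/L × 342.3 g/mol × 0.793 L ÷ 1000 = 40.717 g
magnesium sulfate heptahydrate: 0.799 g/L × 0.793 L = 0.634 g
ferric ammonium citrate: 0.463 g/L × 0.793 L = 0.367 g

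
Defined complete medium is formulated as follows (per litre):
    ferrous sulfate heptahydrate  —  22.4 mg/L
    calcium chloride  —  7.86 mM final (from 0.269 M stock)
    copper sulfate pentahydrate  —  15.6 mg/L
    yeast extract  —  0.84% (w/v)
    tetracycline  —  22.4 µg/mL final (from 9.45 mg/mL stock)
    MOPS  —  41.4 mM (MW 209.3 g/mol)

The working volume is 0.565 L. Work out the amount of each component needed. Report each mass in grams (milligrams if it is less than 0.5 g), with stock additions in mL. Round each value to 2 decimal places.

Scale factor relative to 1 L: 0.565.
ferrous sulfate heptahydrate: 22.4 mg/L × 0.565 L = 12.66 mg
calcium chloride: C1V1 = C2V2 → 7.86 mM × 565 mL ÷ 269 mM = 16.51 mL
copper sulfate pentahydrate: 15.6 mg/L × 0.565 L = 8.81 mg
yeast extract: 0.84 g per 100 mL × 565 mL ÷ 100 = 4.75 g
tetracycline: dilute stock: 22.4 µg/mL × 565 mL ÷ 9450 µg/mL = 1.34 mL
MOPS: 41.4 mmol/L × 209.3 g/mol × 0.565 L ÷ 1000 = 4.90 g

ferrous sulfate heptahydrate 12.66 mg; calcium chloride 16.51 mL; copper sulfate pentahydrate 8.81 mg; yeast extract 4.75 g; tetracycline 1.34 mL; MOPS 4.90 g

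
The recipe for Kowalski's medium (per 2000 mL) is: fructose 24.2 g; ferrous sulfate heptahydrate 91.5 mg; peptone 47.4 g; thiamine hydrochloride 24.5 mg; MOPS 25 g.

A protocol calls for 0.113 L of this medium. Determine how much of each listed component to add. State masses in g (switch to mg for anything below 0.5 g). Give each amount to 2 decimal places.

fructose 1.37 g; ferrous sulfate heptahydrate 5.17 mg; peptone 2.68 g; thiamine hydrochloride 1.38 mg; MOPS 1.41 g

Scale factor = 113 mL / 2000 mL = 0.0565.
fructose: 24.2 g × (113 mL / 2000 mL) = 1.37 g
ferrous sulfate heptahydrate: 91.5 mg × (113 mL / 2000 mL) = 5.17 mg
peptone: 47.4 g × (113 mL / 2000 mL) = 2.68 g
thiamine hydrochloride: 24.5 mg × (113 mL / 2000 mL) = 1.38 mg
MOPS: 25 g × (113 mL / 2000 mL) = 1.41 g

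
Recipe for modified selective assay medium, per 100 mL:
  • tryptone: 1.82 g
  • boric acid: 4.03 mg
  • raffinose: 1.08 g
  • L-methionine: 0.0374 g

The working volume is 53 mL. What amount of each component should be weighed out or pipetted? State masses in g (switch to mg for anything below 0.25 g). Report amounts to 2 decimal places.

Ratio of target to recipe volume: 53 / 100 = 0.53.
tryptone: 1.82 g × (53 mL / 100 mL) = 0.96 g
boric acid: 4.03 mg × (53 mL / 100 mL) = 2.14 mg
raffinose: 1.08 g × (53 mL / 100 mL) = 0.57 g
L-methionine: 0.0374 g × (53 mL / 100 mL) = 0.019822 g = 19.82 mg

tryptone 0.96 g; boric acid 2.14 mg; raffinose 0.57 g; L-methionine 19.82 mg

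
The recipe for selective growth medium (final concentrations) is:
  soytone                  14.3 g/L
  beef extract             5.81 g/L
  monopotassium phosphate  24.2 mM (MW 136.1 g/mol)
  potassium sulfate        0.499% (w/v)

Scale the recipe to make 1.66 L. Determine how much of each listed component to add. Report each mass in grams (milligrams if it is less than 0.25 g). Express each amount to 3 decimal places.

soytone 23.738 g; beef extract 9.645 g; monopotassium phosphate 5.467 g; potassium sulfate 8.283 g

Working volume: 1.66 L.
soytone: 14.3 g/L × 1.66 L = 23.738 g
beef extract: 5.81 g/L × 1.66 L = 9.645 g
monopotassium phosphate: 24.2 mmol/L × 136.1 g/mol × 1.66 L ÷ 1000 = 5.467 g
potassium sulfate: 0.499% w/v = 4.99 g/L → 4.99 × 1.66 L = 8.283 g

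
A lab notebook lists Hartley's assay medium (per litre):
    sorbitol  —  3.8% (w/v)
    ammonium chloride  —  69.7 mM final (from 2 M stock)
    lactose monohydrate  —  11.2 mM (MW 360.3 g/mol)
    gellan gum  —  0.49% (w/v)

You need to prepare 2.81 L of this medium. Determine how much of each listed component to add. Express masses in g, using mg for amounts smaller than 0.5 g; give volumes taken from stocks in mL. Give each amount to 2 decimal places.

sorbitol 106.78 g; ammonium chloride 97.93 mL; lactose monohydrate 11.34 g; gellan gum 13.77 g

Scale factor relative to 1 L: 2.81.
sorbitol: 3.8 g per 100 mL × 2810 mL ÷ 100 = 106.78 g
ammonium chloride: C1V1 = C2V2 → 69.7 mM × 2810 mL ÷ 2000 mM = 97.93 mL
lactose monohydrate: 11.2 mmol/L × 360.3 g/mol × 2.81 L ÷ 1000 = 11.34 g
gellan gum: 0.49% w/v = 4.9 g/L → 4.9 × 2.81 L = 13.77 g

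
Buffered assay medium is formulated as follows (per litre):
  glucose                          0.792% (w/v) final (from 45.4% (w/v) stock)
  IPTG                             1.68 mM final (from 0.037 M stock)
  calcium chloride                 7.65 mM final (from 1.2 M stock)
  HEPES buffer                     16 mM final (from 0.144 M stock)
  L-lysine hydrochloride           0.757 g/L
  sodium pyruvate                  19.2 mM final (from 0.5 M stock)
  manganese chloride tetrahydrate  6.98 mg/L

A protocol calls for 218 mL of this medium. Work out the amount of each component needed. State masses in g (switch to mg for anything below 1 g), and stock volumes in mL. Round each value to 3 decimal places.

Scale factor relative to 1 L: 0.218.
glucose: dilute stock: 0.792% ÷ 45.4% × 218 mL = 3.803 mL
IPTG: V = C2·V2/C1 = 1.68 mM × 218 mL ÷ 37 mM = 9.898 mL
calcium chloride: V = C2·V2/C1 = 7.65 mM × 218 mL ÷ 1200 mM = 1.390 mL
HEPES buffer: V = C2·V2/C1 = 16 mM × 218 mL ÷ 144 mM = 24.222 mL
L-lysine hydrochloride: 0.757 g/L × 0.218 L = 0.165026 g = 165.026 mg
sodium pyruvate: C1V1 = C2V2 → 19.2 mM × 218 mL ÷ 500 mM = 8.371 mL
manganese chloride tetrahydrate: 6.98 mg/L × 0.218 L = 1.522 mg

glucose 3.803 mL; IPTG 9.898 mL; calcium chloride 1.390 mL; HEPES buffer 24.222 mL; L-lysine hydrochloride 165.026 mg; sodium pyruvate 8.371 mL; manganese chloride tetrahydrate 1.522 mg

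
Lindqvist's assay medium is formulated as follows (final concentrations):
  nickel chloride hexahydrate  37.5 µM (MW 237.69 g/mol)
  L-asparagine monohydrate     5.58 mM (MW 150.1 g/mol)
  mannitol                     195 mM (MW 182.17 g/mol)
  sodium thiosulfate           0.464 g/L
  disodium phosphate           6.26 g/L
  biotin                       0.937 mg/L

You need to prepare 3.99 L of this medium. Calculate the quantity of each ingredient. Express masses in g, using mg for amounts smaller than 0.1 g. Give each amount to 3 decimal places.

nickel chloride hexahydrate 35.564 mg; L-asparagine monohydrate 3.342 g; mannitol 141.737 g; sodium thiosulfate 1.851 g; disodium phosphate 24.977 g; biotin 3.739 mg

Scale factor relative to 1 L: 3.99.
nickel chloride hexahydrate: 37.5 µmol/L × 237.69 g/mol × 3.99 L ÷ 1000 = 35.564 mg
L-asparagine monohydrate: 5.58 mmol/L × 150.1 g/mol × 3.99 L ÷ 1000 = 3.342 g
mannitol: 195 mmol/L × 182.17 g/mol × 3.99 L ÷ 1000 = 141.737 g
sodium thiosulfate: 0.464 g/L × 3.99 L = 1.851 g
disodium phosphate: 6.26 g/L × 3.99 L = 24.977 g
biotin: 0.937 mg/L × 3.99 L = 3.739 mg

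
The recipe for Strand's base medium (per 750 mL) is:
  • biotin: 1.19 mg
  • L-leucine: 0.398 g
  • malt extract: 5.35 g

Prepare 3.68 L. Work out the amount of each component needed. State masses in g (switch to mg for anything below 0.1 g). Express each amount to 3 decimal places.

Ratio of target to recipe volume: 3680 / 750 = 4.90667.
biotin: 1.19 mg × (3680 mL / 750 mL) = 5.839 mg
L-leucine: 0.398 g × (3680 mL / 750 mL) = 1.953 g
malt extract: 5.35 g × (3680 mL / 750 mL) = 26.251 g

biotin 5.839 mg; L-leucine 1.953 g; malt extract 26.251 g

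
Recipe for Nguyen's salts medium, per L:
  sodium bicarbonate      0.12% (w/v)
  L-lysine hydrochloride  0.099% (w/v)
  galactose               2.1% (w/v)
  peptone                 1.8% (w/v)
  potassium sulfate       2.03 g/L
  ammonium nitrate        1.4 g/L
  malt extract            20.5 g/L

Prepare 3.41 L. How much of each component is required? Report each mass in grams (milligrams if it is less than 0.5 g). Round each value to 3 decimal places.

Working volume: 3.41 L.
sodium bicarbonate: 0.12 g per 100 mL × 3410 mL ÷ 100 = 4.092 g
L-lysine hydrochloride: 0.099% w/v = 0.99 g/L → 0.99 × 3.41 L = 3.376 g
galactose: 2.1 g per 100 mL × 3410 mL ÷ 100 = 71.610 g
peptone: 1.8% w/v = 18 g/L → 18 × 3.41 L = 61.380 g
potassium sulfate: 2.03 g/L × 3.41 L = 6.922 g
ammonium nitrate: 1.4 g/L × 3.41 L = 4.774 g
malt extract: 20.5 g/L × 3.41 L = 69.905 g

sodium bicarbonate 4.092 g; L-lysine hydrochloride 3.376 g; galactose 71.610 g; peptone 61.380 g; potassium sulfate 6.922 g; ammonium nitrate 4.774 g; malt extract 69.905 g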